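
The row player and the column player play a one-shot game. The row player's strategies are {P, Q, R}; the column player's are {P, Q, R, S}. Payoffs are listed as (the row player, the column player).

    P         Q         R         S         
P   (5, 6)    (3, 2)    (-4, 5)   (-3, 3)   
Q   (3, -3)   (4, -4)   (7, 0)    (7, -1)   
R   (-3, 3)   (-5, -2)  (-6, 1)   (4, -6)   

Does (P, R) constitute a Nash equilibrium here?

No

Holding the column player at R: the row player gets -4 from P but could get 7 by switching to Q. The row player has a profitable deviation.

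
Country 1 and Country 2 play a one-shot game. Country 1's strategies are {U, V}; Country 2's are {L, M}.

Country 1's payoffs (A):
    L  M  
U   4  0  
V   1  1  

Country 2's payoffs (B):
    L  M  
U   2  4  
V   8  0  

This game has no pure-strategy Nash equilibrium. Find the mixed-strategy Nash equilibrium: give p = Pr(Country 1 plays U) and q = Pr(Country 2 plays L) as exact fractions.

Each player's mixing probability is pinned down by making the *other* player indifferent.
Country 2 indifferent between L and M: p·2 + (1−p)·8 = p·4 + (1−p)·0 ⟹ 8 + (-6)p = 0 + 4p ⟹ p = 4/5.
Country 1 indifferent between U and V: q·4 + (1−q)·0 = q·1 + (1−q)·1 ⟹ 0 + 4q = 1 + 0q ⟹ q = 1/4.

p = 4/5, q = 1/4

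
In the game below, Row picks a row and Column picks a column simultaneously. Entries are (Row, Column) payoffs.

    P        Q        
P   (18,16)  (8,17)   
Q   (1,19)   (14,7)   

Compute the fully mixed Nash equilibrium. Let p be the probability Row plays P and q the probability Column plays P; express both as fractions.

p = 12/13, q = 6/23

In a mixed NE each player is indifferent between their pure strategies, so the opponent's mix sets the indifference.
Column indifferent between P and Q: p·16 + (1−p)·19 = p·17 + (1−p)·7 ⟹ 19 + (-3)p = 7 + 10p ⟹ p = 12/13.
Row indifferent between P and Q: q·18 + (1−q)·8 = q·1 + (1−q)·14 ⟹ 8 + 10q = 14 + (-13)q ⟹ q = 6/23.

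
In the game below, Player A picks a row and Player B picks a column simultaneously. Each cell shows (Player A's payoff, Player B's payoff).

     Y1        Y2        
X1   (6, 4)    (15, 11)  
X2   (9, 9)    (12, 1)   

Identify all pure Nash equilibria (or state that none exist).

A profile is a Nash equilibrium when each player is best-responding to the other.
Player A's best responses — vs Y1: X2 (payoff 9); vs Y2: X1 (payoff 15).
Player B's best responses — vs X1: Y2 (payoff 11); vs X2: Y1 (payoff 9).
Mutual best responses occur at (X1, Y2) and (X2, Y1); at each, neither player gains by switching.

(X1, Y2) and (X2, Y1)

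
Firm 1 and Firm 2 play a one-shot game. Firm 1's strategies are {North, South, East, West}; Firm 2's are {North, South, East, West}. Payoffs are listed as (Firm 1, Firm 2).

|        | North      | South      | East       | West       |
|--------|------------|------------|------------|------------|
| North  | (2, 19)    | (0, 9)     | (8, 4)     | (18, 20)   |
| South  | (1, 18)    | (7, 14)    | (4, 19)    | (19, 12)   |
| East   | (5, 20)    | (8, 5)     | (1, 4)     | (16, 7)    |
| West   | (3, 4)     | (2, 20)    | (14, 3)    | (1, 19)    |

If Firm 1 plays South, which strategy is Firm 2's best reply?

East

With Firm 1 fixed at South, Firm 2's payoffs are: North → 18, South → 14, East → 19, West → 12.
The maximum is 19, achieved by East.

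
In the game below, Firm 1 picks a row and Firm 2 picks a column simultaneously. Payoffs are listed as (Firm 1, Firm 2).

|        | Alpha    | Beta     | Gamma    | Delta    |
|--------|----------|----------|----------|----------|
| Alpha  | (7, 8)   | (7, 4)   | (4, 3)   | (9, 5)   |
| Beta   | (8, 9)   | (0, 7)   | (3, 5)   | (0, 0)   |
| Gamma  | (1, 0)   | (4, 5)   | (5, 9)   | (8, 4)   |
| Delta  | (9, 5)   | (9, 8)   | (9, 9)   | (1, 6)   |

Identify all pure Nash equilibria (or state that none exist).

(Delta, Gamma)

Find each player's best response to every opponent strategy; NE are the intersections.
Firm 1's best responses — vs Alpha: Delta (payoff 9); vs Beta: Delta (payoff 9); vs Gamma: Delta (payoff 9); vs Delta: Alpha (payoff 9).
Firm 2's best responses — vs Alpha: Alpha (payoff 8); vs Beta: Alpha (payoff 9); vs Gamma: Gamma (payoff 9); vs Delta: Gamma (payoff 9).
The only mutual best response is (Delta, Gamma); neither player gains by switching there.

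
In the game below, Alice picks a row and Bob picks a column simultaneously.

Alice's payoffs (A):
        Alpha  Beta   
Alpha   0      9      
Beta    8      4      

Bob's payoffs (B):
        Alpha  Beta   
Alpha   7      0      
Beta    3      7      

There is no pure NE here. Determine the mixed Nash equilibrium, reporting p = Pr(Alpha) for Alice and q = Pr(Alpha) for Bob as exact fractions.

p = 4/11, q = 5/13

Each player's mixing probability is pinned down by making the *other* player indifferent.
Bob indifferent between Alpha and Beta: p·7 + (1−p)·3 = p·0 + (1−p)·7 ⟹ 3 + 4p = 7 + (-7)p ⟹ p = 4/11.
Alice indifferent between Alpha and Beta: q·0 + (1−q)·9 = q·8 + (1−q)·4 ⟹ 9 + (-9)q = 4 + 4q ⟹ q = 5/13.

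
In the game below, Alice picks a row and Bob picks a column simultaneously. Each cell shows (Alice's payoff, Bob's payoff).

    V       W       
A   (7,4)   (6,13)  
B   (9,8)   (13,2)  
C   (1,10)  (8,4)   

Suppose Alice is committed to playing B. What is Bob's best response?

With Alice fixed at B, Bob's payoffs are: V → 8, W → 2.
The maximum is 8, achieved by V.

V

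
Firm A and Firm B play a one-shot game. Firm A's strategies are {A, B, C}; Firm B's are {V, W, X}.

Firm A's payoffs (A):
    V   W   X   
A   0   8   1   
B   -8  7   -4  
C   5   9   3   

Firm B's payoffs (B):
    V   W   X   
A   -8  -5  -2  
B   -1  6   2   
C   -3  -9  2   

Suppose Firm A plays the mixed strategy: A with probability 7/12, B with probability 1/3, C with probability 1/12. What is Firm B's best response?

X

Firm B's best reply maximizes expected payoff against the mix.
V: (7/12)·(-8) + (1/3)·(-1) + (1/12)·(-3) = -21/4
W: (7/12)·(-5) + (1/3)·6 + (1/12)·(-9) = -5/3
X: (7/12)·(-2) + (1/3)·2 + (1/12)·2 = -1/3
Highest expected payoff is -1/3, from X.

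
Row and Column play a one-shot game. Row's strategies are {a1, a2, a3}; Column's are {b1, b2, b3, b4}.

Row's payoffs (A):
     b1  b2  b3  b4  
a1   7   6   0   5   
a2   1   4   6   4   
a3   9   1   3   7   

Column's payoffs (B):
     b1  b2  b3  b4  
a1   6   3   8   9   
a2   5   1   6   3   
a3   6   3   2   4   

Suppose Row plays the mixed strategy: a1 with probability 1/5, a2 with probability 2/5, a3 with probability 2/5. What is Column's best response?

b1

Compute Column's expected payoff from each pure strategy against the given mix.
b1: (1/5)·6 + (2/5)·5 + (2/5)·6 = 28/5
b2: (1/5)·3 + (2/5)·1 + (2/5)·3 = 11/5
b3: (1/5)·8 + (2/5)·6 + (2/5)·2 = 24/5
b4: (1/5)·9 + (2/5)·3 + (2/5)·4 = 23/5
Highest expected payoff is 28/5, from b1.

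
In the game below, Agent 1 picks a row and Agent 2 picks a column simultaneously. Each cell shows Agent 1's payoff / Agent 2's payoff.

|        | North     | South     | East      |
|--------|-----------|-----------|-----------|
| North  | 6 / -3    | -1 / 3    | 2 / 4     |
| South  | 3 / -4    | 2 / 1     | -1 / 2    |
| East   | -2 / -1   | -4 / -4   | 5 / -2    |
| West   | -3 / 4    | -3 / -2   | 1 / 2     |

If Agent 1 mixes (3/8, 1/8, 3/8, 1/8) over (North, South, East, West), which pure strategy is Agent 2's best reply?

East

Agent 2's best reply maximizes expected payoff against the mix.
North: (3/8)·(-3) + (1/8)·(-4) + (3/8)·(-1) + (1/8)·4 = -3/2
South: (3/8)·3 + (1/8)·1 + (3/8)·(-4) + (1/8)·(-2) = -1/2
East: (3/8)·4 + (1/8)·2 + (3/8)·(-2) + (1/8)·2 = 5/4
Highest expected payoff is 5/4, from East.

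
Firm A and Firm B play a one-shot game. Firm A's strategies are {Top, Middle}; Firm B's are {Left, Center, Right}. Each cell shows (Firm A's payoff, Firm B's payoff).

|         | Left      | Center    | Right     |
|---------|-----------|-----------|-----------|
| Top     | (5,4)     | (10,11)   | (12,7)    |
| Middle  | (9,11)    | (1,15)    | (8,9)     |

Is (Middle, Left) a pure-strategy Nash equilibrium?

No

Holding Firm B at Left: Firm A gets 9 from Middle, versus 5 from Top. No profitable deviation for Firm A.
Holding Firm A at Middle: Firm B gets 11 from Left but could get 15 by switching to Center. Firm B has a profitable deviation.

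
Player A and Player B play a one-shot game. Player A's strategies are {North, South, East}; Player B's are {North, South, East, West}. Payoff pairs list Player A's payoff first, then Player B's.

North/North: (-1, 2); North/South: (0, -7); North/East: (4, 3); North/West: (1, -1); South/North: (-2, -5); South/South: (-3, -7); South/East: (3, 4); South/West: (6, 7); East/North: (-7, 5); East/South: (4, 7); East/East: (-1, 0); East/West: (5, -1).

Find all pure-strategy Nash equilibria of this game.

Find each player's best response to every opponent strategy; NE are the intersections.
Player A's best responses — vs North: North (payoff -1); vs South: East (payoff 4); vs East: North (payoff 4); vs West: South (payoff 6).
Player B's best responses — vs North: East (payoff 3); vs South: West (payoff 7); vs East: South (payoff 7).
Mutual best responses occur at (North, East), (South, West), and (East, South); at each, neither player gains by switching.

(North, East), (South, West), and (East, South)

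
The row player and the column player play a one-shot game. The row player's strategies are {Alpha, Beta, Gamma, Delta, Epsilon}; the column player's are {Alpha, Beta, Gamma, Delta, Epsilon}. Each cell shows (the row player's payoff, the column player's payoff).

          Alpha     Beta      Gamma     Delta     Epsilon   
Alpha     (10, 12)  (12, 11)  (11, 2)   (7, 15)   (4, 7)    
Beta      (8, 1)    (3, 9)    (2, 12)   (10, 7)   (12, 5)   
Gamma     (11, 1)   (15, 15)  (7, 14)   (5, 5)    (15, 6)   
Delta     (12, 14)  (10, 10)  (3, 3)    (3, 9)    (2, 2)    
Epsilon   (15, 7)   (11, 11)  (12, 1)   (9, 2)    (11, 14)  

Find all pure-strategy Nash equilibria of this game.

(Gamma, Beta)

A profile is a Nash equilibrium when each player is best-responding to the other.
The row player's best responses — vs Alpha: Epsilon (payoff 15); vs Beta: Gamma (payoff 15); vs Gamma: Epsilon (payoff 12); vs Delta: Beta (payoff 10); vs Epsilon: Gamma (payoff 15).
The column player's best responses — vs Alpha: Delta (payoff 15); vs Beta: Gamma (payoff 12); vs Gamma: Beta (payoff 15); vs Delta: Alpha (payoff 14); vs Epsilon: Epsilon (payoff 14).
The only mutual best response is (Gamma, Beta); neither player gains by switching there.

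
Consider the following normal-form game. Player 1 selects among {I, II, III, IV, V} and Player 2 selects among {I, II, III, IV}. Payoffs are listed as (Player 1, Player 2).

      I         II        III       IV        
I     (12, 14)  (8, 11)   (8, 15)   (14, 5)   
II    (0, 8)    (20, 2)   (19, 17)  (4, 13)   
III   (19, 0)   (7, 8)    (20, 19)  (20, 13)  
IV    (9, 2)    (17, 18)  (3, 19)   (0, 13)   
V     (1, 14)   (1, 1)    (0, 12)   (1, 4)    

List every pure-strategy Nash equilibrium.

Check mutual best responses: a cell is a NE iff neither player can gain by unilaterally deviating.
Player 1's best responses — vs I: III (payoff 19); vs II: II (payoff 20); vs III: III (payoff 20); vs IV: III (payoff 20).
Player 2's best responses — vs I: III (payoff 15); vs II: III (payoff 17); vs III: III (payoff 19); vs IV: III (payoff 19); vs V: I (payoff 14).
The only mutual best response is (III, III); neither player gains by switching there.

(III, III)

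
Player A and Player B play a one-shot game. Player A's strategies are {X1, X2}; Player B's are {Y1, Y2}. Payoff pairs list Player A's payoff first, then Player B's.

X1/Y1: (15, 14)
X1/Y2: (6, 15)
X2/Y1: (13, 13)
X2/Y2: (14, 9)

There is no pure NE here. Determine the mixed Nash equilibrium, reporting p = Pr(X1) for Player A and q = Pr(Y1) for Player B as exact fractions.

In a mixed NE each player is indifferent between their pure strategies, so the opponent's mix sets the indifference.
Player B indifferent between Y1 and Y2: p·14 + (1−p)·13 = p·15 + (1−p)·9 ⟹ 13 + 1p = 9 + 6p ⟹ p = 4/5.
Player A indifferent between X1 and X2: q·15 + (1−q)·6 = q·13 + (1−q)·14 ⟹ 6 + 9q = 14 + (-1)q ⟹ q = 4/5.

p = 4/5, q = 4/5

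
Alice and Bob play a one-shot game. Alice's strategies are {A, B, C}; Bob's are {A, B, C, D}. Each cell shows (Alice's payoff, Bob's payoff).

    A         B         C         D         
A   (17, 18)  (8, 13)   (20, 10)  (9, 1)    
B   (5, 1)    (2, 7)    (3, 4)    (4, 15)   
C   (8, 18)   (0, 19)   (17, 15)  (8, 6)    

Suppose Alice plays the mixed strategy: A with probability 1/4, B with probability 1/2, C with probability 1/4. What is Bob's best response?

Compute Bob's expected payoff from each pure strategy against the given mix.
A: (1/4)·18 + (1/2)·1 + (1/4)·18 = 19/2
B: (1/4)·13 + (1/2)·7 + (1/4)·19 = 23/2
C: (1/4)·10 + (1/2)·4 + (1/4)·15 = 33/4
D: (1/4)·1 + (1/2)·15 + (1/4)·6 = 37/4
Highest expected payoff is 23/2, from B.

B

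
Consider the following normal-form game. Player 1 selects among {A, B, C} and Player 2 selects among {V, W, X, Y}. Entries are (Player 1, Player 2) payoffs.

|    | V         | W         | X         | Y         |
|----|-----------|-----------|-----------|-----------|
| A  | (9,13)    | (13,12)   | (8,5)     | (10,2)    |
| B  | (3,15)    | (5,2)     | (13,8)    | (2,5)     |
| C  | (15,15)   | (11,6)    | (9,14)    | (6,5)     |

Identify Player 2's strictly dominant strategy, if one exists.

V

Check whether one of Player 2's strategies beats all alternatives regardless of what the opponent does.
V strictly dominates: vs A: 13 > each of {12, 5, 2}; vs B: 15 > each of {2, 8, 5}; vs C: 15 > each of {6, 14, 5}.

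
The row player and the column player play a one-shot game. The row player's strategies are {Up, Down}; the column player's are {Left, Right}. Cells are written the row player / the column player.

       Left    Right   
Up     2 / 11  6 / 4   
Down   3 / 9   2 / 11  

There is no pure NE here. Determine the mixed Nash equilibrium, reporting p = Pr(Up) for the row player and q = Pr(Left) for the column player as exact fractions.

p = 2/9, q = 4/5

Each player's mixing probability is pinned down by making the *other* player indifferent.
The column player indifferent between Left and Right: p·11 + (1−p)·9 = p·4 + (1−p)·11 ⟹ 9 + 2p = 11 + (-7)p ⟹ p = 2/9.
The row player indifferent between Up and Down: q·2 + (1−q)·6 = q·3 + (1−q)·2 ⟹ 6 + (-4)q = 2 + 1q ⟹ q = 4/5.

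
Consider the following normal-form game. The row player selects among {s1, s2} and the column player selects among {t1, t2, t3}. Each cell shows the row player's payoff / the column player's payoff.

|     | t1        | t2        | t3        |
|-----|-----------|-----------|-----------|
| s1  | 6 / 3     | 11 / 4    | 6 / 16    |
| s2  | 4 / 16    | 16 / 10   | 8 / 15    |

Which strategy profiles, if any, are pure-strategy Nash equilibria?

Check mutual best responses: a cell is a NE iff neither player can gain by unilaterally deviating.
The row player's best responses — vs t1: s1 (payoff 6); vs t2: s2 (payoff 16); vs t3: s2 (payoff 8).
The column player's best responses — vs s1: t3 (payoff 16); vs s2: t1 (payoff 16).
No cell has both players best-responding. For instance, the row player's best reply to t3 is s2, but against s2 the column player prefers t1 over t3.

There is no pure-strategy Nash equilibrium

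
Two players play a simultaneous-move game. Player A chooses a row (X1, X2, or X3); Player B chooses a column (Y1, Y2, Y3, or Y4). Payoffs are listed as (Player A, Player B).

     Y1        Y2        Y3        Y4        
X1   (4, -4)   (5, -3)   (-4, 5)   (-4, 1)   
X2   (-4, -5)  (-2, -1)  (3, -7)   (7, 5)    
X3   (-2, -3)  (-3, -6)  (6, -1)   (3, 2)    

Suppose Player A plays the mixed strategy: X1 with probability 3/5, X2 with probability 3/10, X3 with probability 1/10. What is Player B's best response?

Y4

Compute Player B's expected payoff from each pure strategy against the given mix.
Y1: (3/5)·(-4) + (3/10)·(-5) + (1/10)·(-3) = -21/5
Y2: (3/5)·(-3) + (3/10)·(-1) + (1/10)·(-6) = -27/10
Y3: (3/5)·5 + (3/10)·(-7) + (1/10)·(-1) = 4/5
Y4: (3/5)·1 + (3/10)·5 + (1/10)·2 = 23/10
Highest expected payoff is 23/10, from Y4.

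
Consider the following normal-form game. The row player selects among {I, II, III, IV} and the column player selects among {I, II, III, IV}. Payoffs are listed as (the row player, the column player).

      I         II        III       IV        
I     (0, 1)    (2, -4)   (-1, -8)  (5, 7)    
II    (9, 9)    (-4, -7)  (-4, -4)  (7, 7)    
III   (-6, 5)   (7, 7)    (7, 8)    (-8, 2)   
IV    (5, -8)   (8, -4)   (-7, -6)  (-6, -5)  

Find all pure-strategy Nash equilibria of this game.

(II, I), (III, III), and (IV, II)

Find each player's best response to every opponent strategy; NE are the intersections.
The row player's best responses — vs I: II (payoff 9); vs II: IV (payoff 8); vs III: III (payoff 7); vs IV: II (payoff 7).
The column player's best responses — vs I: IV (payoff 7); vs II: I (payoff 9); vs III: III (payoff 8); vs IV: II (payoff -4).
Mutual best responses occur at (II, I), (III, III), and (IV, II); at each, neither player gains by switching.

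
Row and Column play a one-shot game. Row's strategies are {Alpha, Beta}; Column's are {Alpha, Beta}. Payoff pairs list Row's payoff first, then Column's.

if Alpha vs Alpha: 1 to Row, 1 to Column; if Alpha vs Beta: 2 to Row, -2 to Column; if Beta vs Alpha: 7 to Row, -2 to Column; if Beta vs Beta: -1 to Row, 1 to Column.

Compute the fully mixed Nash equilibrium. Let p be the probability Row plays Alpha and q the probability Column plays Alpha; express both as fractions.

p = 1/2, q = 1/3

In a mixed NE each player is indifferent between their pure strategies, so the opponent's mix sets the indifference.
Column indifferent between Alpha and Beta: p·1 + (1−p)·(-2) = p·(-2) + (1−p)·1 ⟹ (-2) + 3p = 1 + (-3)p ⟹ p = 1/2.
Row indifferent between Alpha and Beta: q·1 + (1−q)·2 = q·7 + (1−q)·(-1) ⟹ 2 + (-1)q = (-1) + 8q ⟹ q = 1/3.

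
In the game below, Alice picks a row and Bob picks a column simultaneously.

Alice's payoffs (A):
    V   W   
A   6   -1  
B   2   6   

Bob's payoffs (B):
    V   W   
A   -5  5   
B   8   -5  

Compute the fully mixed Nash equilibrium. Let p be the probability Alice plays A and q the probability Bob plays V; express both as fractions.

In a mixed NE each player is indifferent between their pure strategies, so the opponent's mix sets the indifference.
Bob indifferent between V and W: p·(-5) + (1−p)·8 = p·5 + (1−p)·(-5) ⟹ 8 + (-13)p = (-5) + 10p ⟹ p = 13/23.
Alice indifferent between A and B: q·6 + (1−q)·(-1) = q·2 + (1−q)·6 ⟹ (-1) + 7q = 6 + (-4)q ⟹ q = 7/11.

p = 13/23, q = 7/11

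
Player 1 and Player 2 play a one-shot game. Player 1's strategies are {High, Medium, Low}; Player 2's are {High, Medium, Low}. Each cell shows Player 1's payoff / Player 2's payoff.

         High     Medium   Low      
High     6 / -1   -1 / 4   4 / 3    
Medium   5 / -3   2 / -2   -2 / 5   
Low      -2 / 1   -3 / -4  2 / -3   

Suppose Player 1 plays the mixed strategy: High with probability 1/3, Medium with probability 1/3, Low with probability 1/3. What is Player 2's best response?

Low

Player 2's best reply maximizes expected payoff against the mix.
High: (1/3)·(-1) + (1/3)·(-3) + (1/3)·1 = -1
Medium: (1/3)·4 + (1/3)·(-2) + (1/3)·(-4) = -2/3
Low: (1/3)·3 + (1/3)·5 + (1/3)·(-3) = 5/3
Highest expected payoff is 5/3, from Low.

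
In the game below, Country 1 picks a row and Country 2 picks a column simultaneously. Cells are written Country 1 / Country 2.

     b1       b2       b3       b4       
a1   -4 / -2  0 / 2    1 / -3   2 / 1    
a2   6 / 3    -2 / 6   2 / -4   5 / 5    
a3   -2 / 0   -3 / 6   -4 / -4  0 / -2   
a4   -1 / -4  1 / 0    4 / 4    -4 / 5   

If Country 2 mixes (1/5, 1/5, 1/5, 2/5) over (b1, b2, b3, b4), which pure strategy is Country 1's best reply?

Compute Country 1's expected payoff from each pure strategy against the given mix.
a1: (1/5)·(-4) + (1/5)·0 + (1/5)·1 + (2/5)·2 = 1/5
a2: (1/5)·6 + (1/5)·(-2) + (1/5)·2 + (2/5)·5 = 16/5
a3: (1/5)·(-2) + (1/5)·(-3) + (1/5)·(-4) + (2/5)·0 = -9/5
a4: (1/5)·(-1) + (1/5)·1 + (1/5)·4 + (2/5)·(-4) = -4/5
Highest expected payoff is 16/5, from a2.

a2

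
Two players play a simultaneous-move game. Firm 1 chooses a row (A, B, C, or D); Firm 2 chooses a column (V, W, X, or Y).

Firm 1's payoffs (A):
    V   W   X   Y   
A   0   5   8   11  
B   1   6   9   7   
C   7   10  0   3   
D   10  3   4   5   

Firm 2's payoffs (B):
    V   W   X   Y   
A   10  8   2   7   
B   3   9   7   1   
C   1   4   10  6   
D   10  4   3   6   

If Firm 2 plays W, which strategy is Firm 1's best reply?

C

With Firm 2 fixed at W, Firm 1's payoffs are: A → 5, B → 6, C → 10, D → 3.
The maximum is 10, achieved by C.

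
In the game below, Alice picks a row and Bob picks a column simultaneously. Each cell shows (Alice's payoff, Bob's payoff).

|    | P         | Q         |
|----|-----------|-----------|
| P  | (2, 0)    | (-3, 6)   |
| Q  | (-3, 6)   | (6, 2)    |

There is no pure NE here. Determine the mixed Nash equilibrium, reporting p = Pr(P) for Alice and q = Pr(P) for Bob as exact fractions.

p = 2/5, q = 9/14

Each player's mixing probability is pinned down by making the *other* player indifferent.
Bob indifferent between P and Q: p·0 + (1−p)·6 = p·6 + (1−p)·2 ⟹ 6 + (-6)p = 2 + 4p ⟹ p = 2/5.
Alice indifferent between P and Q: q·2 + (1−q)·(-3) = q·(-3) + (1−q)·6 ⟹ (-3) + 5q = 6 + (-9)q ⟹ q = 9/14.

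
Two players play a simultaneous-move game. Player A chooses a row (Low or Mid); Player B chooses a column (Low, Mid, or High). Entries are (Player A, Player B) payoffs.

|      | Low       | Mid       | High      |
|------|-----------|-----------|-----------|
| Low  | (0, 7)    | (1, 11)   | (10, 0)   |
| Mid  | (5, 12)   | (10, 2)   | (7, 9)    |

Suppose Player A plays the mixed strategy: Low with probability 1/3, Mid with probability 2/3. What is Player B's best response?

Compute Player B's expected payoff from each pure strategy against the given mix.
Low: (1/3)·7 + (2/3)·12 = 31/3
Mid: (1/3)·11 + (2/3)·2 = 5
High: (1/3)·0 + (2/3)·9 = 6
Highest expected payoff is 31/3, from Low.

Low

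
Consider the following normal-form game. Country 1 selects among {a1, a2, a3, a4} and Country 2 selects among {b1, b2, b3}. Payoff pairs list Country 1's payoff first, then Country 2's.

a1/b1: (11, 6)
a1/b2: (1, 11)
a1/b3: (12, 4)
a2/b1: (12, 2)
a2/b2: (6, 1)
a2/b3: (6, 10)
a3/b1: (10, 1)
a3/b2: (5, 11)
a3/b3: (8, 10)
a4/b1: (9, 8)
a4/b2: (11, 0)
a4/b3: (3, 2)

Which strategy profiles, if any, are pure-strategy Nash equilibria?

None

A profile is a Nash equilibrium when each player is best-responding to the other.
Country 1's best responses — vs b1: a2 (payoff 12); vs b2: a4 (payoff 11); vs b3: a1 (payoff 12).
Country 2's best responses — vs a1: b2 (payoff 11); vs a2: b3 (payoff 10); vs a3: b2 (payoff 11); vs a4: b1 (payoff 8).
No cell has both players best-responding. For instance, Country 1's best reply to b2 is a4, but against a4 Country 2 prefers b1 over b2.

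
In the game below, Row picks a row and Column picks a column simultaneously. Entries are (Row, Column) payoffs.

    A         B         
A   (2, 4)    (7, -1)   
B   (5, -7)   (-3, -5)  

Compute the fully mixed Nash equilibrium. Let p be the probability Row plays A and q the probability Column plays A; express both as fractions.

In a mixed NE each player is indifferent between their pure strategies, so the opponent's mix sets the indifference.
Column indifferent between A and B: p·4 + (1−p)·(-7) = p·(-1) + (1−p)·(-5) ⟹ (-7) + 11p = (-5) + 4p ⟹ p = 2/7.
Row indifferent between A and B: q·2 + (1−q)·7 = q·5 + (1−q)·(-3) ⟹ 7 + (-5)q = (-3) + 8q ⟹ q = 10/13.

p = 2/7, q = 10/13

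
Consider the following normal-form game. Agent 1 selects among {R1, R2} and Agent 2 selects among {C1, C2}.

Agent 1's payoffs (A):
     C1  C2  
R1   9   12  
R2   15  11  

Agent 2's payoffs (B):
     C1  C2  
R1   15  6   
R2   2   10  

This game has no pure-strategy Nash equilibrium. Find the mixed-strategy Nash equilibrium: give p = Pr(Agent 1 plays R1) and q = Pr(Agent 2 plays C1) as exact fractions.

p = 8/17, q = 1/7

In a mixed NE each player is indifferent between their pure strategies, so the opponent's mix sets the indifference.
Agent 2 indifferent between C1 and C2: p·15 + (1−p)·2 = p·6 + (1−p)·10 ⟹ 2 + 13p = 10 + (-4)p ⟹ p = 8/17.
Agent 1 indifferent between R1 and R2: q·9 + (1−q)·12 = q·15 + (1−q)·11 ⟹ 12 + (-3)q = 11 + 4q ⟹ q = 1/7.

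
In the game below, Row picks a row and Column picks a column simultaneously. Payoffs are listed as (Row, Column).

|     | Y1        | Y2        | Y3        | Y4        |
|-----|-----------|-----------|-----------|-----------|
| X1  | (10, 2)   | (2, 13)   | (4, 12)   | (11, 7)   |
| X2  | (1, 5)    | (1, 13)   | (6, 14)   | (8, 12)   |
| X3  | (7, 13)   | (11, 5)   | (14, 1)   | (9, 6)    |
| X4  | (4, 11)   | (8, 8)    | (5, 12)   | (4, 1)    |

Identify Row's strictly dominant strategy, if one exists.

None

A strategy is strictly dominant if it gives Row a strictly higher payoff than every other strategy, against every choice by the opponent.
X1 is not dominant: against Y2, X3 gives 11 > 2.
X2 is not dominant: against Y1, X1 gives 10 > 1.
X3 is not dominant: against Y1, X1 gives 10 > 7.
X4 is not dominant: against Y1, X1 gives 10 > 4.
No single strategy is best against every opponent action.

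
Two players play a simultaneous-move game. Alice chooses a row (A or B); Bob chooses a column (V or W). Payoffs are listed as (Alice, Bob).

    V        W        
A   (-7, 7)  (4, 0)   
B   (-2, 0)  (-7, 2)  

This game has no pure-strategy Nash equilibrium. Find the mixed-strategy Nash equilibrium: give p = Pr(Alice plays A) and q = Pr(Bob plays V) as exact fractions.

Each player's mixing probability is pinned down by making the *other* player indifferent.
Bob indifferent between V and W: p·7 + (1−p)·0 = p·0 + (1−p)·2 ⟹ 0 + 7p = 2 + (-2)p ⟹ p = 2/9.
Alice indifferent between A and B: q·(-7) + (1−q)·4 = q·(-2) + (1−q)·(-7) ⟹ 4 + (-11)q = (-7) + 5q ⟹ q = 11/16.

p = 2/9, q = 11/16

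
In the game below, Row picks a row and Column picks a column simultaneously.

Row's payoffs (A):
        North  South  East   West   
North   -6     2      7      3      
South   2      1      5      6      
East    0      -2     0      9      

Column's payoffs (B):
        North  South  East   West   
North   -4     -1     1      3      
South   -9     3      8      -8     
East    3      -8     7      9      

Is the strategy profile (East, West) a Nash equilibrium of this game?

Yes

Holding Column at West: Row gets 9 from East, versus 3 from North, 6 from South. No profitable deviation for Row.
Holding Row at East: Column gets 9 from West, versus 3 from North, -8 from South, 7 from East. No profitable deviation for Column either.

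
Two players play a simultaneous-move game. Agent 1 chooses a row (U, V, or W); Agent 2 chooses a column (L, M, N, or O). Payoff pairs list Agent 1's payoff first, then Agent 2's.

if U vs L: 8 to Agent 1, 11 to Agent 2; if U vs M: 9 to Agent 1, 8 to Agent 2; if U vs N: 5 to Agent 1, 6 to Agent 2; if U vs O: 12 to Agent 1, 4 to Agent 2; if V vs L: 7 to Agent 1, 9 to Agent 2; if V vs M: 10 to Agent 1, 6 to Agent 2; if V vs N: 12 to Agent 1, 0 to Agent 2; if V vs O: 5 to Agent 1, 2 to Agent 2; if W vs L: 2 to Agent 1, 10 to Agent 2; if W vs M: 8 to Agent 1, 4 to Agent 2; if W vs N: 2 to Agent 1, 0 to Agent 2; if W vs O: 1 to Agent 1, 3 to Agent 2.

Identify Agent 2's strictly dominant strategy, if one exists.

L

Check whether one of Agent 2's strategies beats all alternatives regardless of what the opponent does.
L strictly dominates: vs U: 11 > each of {8, 6, 4}; vs V: 9 > each of {6, 0, 2}; vs W: 10 > each of {4, 0, 3}.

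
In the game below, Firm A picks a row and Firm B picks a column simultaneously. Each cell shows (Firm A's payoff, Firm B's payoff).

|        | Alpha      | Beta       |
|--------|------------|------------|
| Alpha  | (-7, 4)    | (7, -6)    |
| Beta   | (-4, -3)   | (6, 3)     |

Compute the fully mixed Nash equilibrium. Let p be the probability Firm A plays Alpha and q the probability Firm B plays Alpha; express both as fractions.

Each player's mixing probability is pinned down by making the *other* player indifferent.
Firm B indifferent between Alpha and Beta: p·4 + (1−p)·(-3) = p·(-6) + (1−p)·3 ⟹ (-3) + 7p = 3 + (-9)p ⟹ p = 3/8.
Firm A indifferent between Alpha and Beta: q·(-7) + (1−q)·7 = q·(-4) + (1−q)·6 ⟹ 7 + (-14)q = 6 + (-10)q ⟹ q = 1/4.

p = 3/8, q = 1/4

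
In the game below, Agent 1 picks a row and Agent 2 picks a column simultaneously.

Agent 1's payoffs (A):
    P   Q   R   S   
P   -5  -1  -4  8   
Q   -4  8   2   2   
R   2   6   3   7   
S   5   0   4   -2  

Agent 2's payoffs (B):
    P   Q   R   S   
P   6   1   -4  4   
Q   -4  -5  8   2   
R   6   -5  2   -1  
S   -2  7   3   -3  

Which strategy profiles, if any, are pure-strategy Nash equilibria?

Find each player's best response to every opponent strategy; NE are the intersections.
Agent 1's best responses — vs P: S (payoff 5); vs Q: Q (payoff 8); vs R: S (payoff 4); vs S: P (payoff 8).
Agent 2's best responses — vs P: P (payoff 6); vs Q: R (payoff 8); vs R: P (payoff 6); vs S: Q (payoff 7).
No cell has both players best-responding. For instance, Agent 1's best reply to R is S, but against S Agent 2 prefers Q over R.

None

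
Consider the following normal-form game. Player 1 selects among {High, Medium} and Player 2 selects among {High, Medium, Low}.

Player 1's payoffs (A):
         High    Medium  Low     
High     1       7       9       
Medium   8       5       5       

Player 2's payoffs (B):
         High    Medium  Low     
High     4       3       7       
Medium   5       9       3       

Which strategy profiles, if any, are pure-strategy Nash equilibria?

Find each player's best response to every opponent strategy; NE are the intersections.
Player 1's best responses — vs High: Medium (payoff 8); vs Medium: High (payoff 7); vs Low: High (payoff 9).
Player 2's best responses — vs High: Low (payoff 7); vs Medium: Medium (payoff 9).
The only mutual best response is (High, Low); neither player gains by switching there.

(High, Low)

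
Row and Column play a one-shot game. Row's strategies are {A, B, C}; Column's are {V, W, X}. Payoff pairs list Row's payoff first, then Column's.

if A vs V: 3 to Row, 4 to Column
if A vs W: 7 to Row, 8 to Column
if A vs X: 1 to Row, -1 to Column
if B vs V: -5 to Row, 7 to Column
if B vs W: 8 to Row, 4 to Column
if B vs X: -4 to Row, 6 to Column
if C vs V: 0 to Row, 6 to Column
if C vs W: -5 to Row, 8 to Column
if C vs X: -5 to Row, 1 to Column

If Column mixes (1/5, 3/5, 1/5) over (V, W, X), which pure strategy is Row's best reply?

A

Row's best reply maximizes expected payoff against the mix.
A: (1/5)·3 + (3/5)·7 + (1/5)·1 = 5
B: (1/5)·(-5) + (3/5)·8 + (1/5)·(-4) = 3
C: (1/5)·0 + (3/5)·(-5) + (1/5)·(-5) = -4
Highest expected payoff is 5, from A.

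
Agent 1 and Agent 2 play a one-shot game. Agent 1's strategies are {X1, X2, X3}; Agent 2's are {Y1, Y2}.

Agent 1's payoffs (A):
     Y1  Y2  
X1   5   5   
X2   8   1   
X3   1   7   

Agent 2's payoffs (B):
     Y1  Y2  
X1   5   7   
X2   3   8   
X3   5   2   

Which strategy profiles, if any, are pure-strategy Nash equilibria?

There is no pure-strategy Nash equilibrium

Find each player's best response to every opponent strategy; NE are the intersections.
Agent 1's best responses — vs Y1: X2 (payoff 8); vs Y2: X3 (payoff 7).
Agent 2's best responses — vs X1: Y2 (payoff 7); vs X2: Y2 (payoff 8); vs X3: Y1 (payoff 5).
No cell has both players best-responding. For instance, Agent 1's best reply to Y2 is X3, but against X3 Agent 2 prefers Y1 over Y2.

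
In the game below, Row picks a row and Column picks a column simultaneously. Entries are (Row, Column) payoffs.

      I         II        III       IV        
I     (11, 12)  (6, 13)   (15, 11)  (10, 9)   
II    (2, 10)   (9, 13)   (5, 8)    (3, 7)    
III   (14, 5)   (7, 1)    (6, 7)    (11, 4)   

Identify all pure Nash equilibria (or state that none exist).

(II, II)

Check mutual best responses: a cell is a NE iff neither player can gain by unilaterally deviating.
Row's best responses — vs I: III (payoff 14); vs II: II (payoff 9); vs III: I (payoff 15); vs IV: III (payoff 11).
Column's best responses — vs I: II (payoff 13); vs II: II (payoff 13); vs III: III (payoff 7).
The only mutual best response is (II, II); neither player gains by switching there.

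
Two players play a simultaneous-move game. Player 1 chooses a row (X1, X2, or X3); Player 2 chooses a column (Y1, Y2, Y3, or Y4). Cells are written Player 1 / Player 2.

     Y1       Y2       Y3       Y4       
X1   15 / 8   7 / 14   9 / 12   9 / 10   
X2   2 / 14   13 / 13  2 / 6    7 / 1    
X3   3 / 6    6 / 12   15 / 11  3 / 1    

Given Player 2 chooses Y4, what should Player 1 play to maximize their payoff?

X1

With Player 2 fixed at Y4, Player 1's payoffs are: X1 → 9, X2 → 7, X3 → 3.
The maximum is 9, achieved by X1.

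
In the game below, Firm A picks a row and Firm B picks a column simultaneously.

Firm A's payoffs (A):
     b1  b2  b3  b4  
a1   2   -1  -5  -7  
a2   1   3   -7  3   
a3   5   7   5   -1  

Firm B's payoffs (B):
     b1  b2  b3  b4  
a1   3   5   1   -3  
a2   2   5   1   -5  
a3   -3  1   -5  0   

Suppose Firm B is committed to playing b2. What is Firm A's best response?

With Firm B fixed at b2, Firm A's payoffs are: a1 → -1, a2 → 3, a3 → 7.
The maximum is 7, achieved by a3.

a3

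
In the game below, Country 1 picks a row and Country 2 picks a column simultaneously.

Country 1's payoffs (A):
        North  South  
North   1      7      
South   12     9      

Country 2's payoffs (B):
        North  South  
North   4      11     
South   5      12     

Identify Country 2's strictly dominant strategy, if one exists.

South

Check whether one of Country 2's strategies beats all alternatives regardless of what the opponent does.
South strictly dominates: vs North: 11 > 4; vs South: 12 > 5.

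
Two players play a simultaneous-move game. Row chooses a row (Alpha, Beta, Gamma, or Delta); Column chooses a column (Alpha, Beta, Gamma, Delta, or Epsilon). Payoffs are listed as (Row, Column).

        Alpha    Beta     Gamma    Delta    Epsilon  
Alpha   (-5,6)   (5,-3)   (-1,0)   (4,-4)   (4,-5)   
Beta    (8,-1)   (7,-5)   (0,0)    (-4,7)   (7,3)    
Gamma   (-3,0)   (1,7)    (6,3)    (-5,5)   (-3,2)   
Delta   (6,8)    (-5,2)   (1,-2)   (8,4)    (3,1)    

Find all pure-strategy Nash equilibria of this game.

Check mutual best responses: a cell is a NE iff neither player can gain by unilaterally deviating.
Row's best responses — vs Alpha: Beta (payoff 8); vs Beta: Beta (payoff 7); vs Gamma: Gamma (payoff 6); vs Delta: Delta (payoff 8); vs Epsilon: Beta (payoff 7).
Column's best responses — vs Alpha: Alpha (payoff 6); vs Beta: Delta (payoff 7); vs Gamma: Beta (payoff 7); vs Delta: Alpha (payoff 8).
No cell has both players best-responding. For instance, Row's best reply to Gamma is Gamma, but against Gamma Column prefers Beta over Gamma.

There is no pure-strategy Nash equilibrium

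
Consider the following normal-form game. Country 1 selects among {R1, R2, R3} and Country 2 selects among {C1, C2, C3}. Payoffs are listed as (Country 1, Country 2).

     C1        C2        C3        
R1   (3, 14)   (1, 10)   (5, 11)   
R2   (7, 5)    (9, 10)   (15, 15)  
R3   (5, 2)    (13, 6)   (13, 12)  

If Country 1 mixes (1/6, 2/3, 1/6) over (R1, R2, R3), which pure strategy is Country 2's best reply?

C3

Compute Country 2's expected payoff from each pure strategy against the given mix.
C1: (1/6)·14 + (2/3)·5 + (1/6)·2 = 6
C2: (1/6)·10 + (2/3)·10 + (1/6)·6 = 28/3
C3: (1/6)·11 + (2/3)·15 + (1/6)·12 = 83/6
Highest expected payoff is 83/6, from C3.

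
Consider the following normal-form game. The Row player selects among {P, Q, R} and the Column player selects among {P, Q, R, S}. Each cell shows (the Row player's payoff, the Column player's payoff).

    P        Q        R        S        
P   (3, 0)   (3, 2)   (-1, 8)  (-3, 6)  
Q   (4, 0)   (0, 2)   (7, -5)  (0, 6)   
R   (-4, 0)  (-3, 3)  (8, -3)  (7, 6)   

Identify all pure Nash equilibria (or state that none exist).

A profile is a Nash equilibrium when each player is best-responding to the other.
The Row player's best responses — vs P: Q (payoff 4); vs Q: P (payoff 3); vs R: R (payoff 8); vs S: R (payoff 7).
The Column player's best responses — vs P: R (payoff 8); vs Q: S (payoff 6); vs R: S (payoff 6).
The only mutual best response is (R, S); neither player gains by switching there.

(R, S)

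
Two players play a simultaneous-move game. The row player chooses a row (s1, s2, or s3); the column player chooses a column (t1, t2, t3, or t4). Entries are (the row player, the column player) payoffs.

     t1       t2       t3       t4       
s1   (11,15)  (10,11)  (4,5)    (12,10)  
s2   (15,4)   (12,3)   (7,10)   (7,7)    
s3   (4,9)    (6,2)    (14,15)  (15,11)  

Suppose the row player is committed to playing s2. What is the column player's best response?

With the row player fixed at s2, the column player's payoffs are: t1 → 4, t2 → 3, t3 → 10, t4 → 7.
The maximum is 10, achieved by t3.

t3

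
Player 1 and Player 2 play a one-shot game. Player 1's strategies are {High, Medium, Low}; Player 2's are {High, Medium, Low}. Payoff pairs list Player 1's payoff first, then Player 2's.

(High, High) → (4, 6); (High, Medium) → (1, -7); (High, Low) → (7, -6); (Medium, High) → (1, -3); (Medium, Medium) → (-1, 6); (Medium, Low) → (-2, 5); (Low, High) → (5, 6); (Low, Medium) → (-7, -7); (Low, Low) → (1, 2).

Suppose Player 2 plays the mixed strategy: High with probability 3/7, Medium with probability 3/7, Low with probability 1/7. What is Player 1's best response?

Compute Player 1's expected payoff from each pure strategy against the given mix.
High: (3/7)·4 + (3/7)·1 + (1/7)·7 = 22/7
Medium: (3/7)·1 + (3/7)·(-1) + (1/7)·(-2) = -2/7
Low: (3/7)·5 + (3/7)·(-7) + (1/7)·1 = -5/7
Highest expected payoff is 22/7, from High.

High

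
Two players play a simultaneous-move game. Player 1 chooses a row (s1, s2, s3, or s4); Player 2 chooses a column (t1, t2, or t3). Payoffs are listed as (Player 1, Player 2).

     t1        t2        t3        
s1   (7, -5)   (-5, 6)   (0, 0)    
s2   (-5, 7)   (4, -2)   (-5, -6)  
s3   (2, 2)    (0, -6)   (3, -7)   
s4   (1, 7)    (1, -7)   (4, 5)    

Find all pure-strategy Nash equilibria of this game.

There is no pure-strategy Nash equilibrium

Check mutual best responses: a cell is a NE iff neither player can gain by unilaterally deviating.
Player 1's best responses — vs t1: s1 (payoff 7); vs t2: s2 (payoff 4); vs t3: s4 (payoff 4).
Player 2's best responses — vs s1: t2 (payoff 6); vs s2: t1 (payoff 7); vs s3: t1 (payoff 2); vs s4: t1 (payoff 7).
No cell has both players best-responding. For instance, Player 1's best reply to t2 is s2, but against s2 Player 2 prefers t1 over t2.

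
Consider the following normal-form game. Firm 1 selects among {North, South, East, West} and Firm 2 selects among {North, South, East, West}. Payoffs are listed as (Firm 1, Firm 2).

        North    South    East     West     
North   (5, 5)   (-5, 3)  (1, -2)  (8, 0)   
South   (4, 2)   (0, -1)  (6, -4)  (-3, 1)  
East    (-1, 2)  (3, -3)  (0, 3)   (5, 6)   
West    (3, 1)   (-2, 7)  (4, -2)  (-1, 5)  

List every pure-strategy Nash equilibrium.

(North, North)

Check mutual best responses: a cell is a NE iff neither player can gain by unilaterally deviating.
Firm 1's best responses — vs North: North (payoff 5); vs South: East (payoff 3); vs East: South (payoff 6); vs West: North (payoff 8).
Firm 2's best responses — vs North: North (payoff 5); vs South: North (payoff 2); vs East: West (payoff 6); vs West: South (payoff 7).
The only mutual best response is (North, North); neither player gains by switching there.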